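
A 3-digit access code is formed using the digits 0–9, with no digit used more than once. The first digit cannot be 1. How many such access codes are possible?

648

The first digit has 10−1 = 9 choices (anything except 1).
The remaining 2 digits are filled from the other 9 symbols without repetition: 9 × 8 = 72.
Total: 9 × 72 = 648.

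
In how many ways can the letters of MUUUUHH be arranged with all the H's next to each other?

30

Treat the 2 copies of H as a single block. The multiset to arrange is then {HH, M, U, U, U, U}, 6 items in all.
That gives (6)!/(4!) = 30 arrangements.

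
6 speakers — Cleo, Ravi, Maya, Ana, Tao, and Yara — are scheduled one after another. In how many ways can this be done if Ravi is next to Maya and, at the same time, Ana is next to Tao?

96

Treat {Ravi,Maya} as one block (2 orders) and {Ana,Tao} as another (2 orders).
That leaves 4 units to arrange: 2 × 2 × 4! = 4 × 24 = 96.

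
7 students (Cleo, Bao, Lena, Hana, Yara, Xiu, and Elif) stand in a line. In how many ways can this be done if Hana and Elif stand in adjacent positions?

1440

Treat {Hana, Elif} as a single unit. There are 6 units to order, and the pair itself can be ordered 2 ways.
That gives 2 × 6! = 2 × 720 = 1440.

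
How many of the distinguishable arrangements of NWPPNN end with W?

With the last slot taken by W, it remains to arrange the other 5 letters (NPPNN).
Those 5 letters have N appearing 3 times and P appearing twice, giving (5)!/(3!·2!) = 10.

10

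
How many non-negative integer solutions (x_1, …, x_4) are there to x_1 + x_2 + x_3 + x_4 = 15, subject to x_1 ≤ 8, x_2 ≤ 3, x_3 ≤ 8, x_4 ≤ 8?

230

Without the upper bounds there are C(18,3) = 816 ways to split 15 among 4 variables.
Subtract solutions that violate a single cap (substitute x_i' = x_i − (cap_i+1)): x_1 ≥ 9 gives C(9,3) = 84; x_2 ≥ 4 gives C(14,3) = 364; x_3 ≥ 9 gives C(9,3) = 84; x_4 ≥ 9 gives C(9,3) = 84. Together 616.
Add back pairs where two caps are both exceeded: 10 + 0 + 0 + 10 + 10 + 0 = 30.
By inclusion–exclusion the count is 816 − 616 + 30 = 230.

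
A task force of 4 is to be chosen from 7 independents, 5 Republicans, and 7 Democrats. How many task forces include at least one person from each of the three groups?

1960

Total 4-person selections from all 19: C(19,4) = 3876.
Subtract selections that omit an entire group: no independents → C(12,4) = 495; no Republicans → C(14,4) = 1001; no Democrats → C(12,4) = 495.
Add back selections omitting two groups (i.e. drawn from a single group): C(7,4) + C(5,4) + C(7,4) = 75.
By inclusion–exclusion: 3876 − 1991 + 75 = 1960.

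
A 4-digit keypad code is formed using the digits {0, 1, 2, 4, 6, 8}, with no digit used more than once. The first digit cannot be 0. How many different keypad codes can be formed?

300

The first digit has 6−1 = 5 choices (anything except 0).
The remaining 3 digits are filled from the other 5 symbols without repetition: 5 × 4 × 3 = 60.
Total: 5 × 60 = 300.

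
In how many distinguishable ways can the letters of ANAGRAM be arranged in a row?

840

The 7 letters of ANAGRAM have repeats: A appearing 3 times.
Dividing 7! = 5040 by 3! = 6 for the repeated letters gives 840.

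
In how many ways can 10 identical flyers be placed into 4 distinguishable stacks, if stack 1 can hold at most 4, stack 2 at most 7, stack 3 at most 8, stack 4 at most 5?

Without the upper bounds there are C(13,3) = 286 ways to split 10 among 4 stacks.
Subtract solutions that violate a single cap (substitute x_i' = x_i − (cap_i+1)): x_1 ≥ 5 gives C(8,3) = 56; x_2 ≥ 8 gives C(5,3) = 10; x_3 ≥ 9 gives C(4,3) = 4; x_4 ≥ 6 gives C(7,3) = 35. Together 105.
No two caps can be exceeded simultaneously, so the pair terms are all 0.
By inclusion–exclusion the count is 286 − 105 + 0 = 181.

181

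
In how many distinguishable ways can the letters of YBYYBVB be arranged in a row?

YBYYBVB has 7 letters with B appearing 3 times and Y appearing 3 times.
Dividing 7! = 5040 by 3!·3! = 36 for the repeated letters gives 140.

140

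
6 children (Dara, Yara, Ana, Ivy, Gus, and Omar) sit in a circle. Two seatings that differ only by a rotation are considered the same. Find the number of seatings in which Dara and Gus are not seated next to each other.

All circular seatings of 6 people number (5)! = 120.
Those with Dara next to Gus: fuse the pair into one unit and seat 5 units around a circle — 2·(4)! = 48.
Subtracting, 120 − 48 = 72.

72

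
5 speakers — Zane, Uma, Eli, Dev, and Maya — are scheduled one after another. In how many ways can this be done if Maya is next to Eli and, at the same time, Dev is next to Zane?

24

Treat {Maya,Eli} as one block (2 orders) and {Dev,Zane} as another (2 orders).
That leaves 3 units to arrange: 2 × 2 × 3! = 4 × 6 = 24.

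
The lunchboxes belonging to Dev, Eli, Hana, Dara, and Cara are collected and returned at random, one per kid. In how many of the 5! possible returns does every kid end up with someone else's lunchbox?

44

Count assignments avoiding every fixed point. For any j of the 5 kids fixed to their own lunchbox, the other 5−j can be arranged in (5−j)! ways.
By inclusion–exclusion this is Σ_{j=0}^{5} (−1)^j C(5,j)·(5−j)!.
Computing: 120 − 120 + 60 − 20 + 5 − 1 = 44.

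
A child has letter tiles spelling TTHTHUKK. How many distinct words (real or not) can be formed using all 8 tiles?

The 8 letters of TTHTHUKK have repeats: H appearing twice, K appearing twice, and T appearing 3 times.
So there are 8! / (3!·2!·2!) = 1680 distinguishable arrangements.

1680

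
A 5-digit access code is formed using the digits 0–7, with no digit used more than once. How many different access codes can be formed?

Choose and order 5 of the 8 symbols: the first digit has 8 options, the next 7, and so on down to 4.
That product is 8 × 7 × 6 × 5 × 4 = 6720.

6720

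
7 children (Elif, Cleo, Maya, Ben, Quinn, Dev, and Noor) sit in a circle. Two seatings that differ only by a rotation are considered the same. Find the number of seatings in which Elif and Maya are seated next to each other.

240

Treat {Elif, Maya} as one unit (2 internal orders) and seat the resulting 6 units around the table: (5)! circular arrangements.
So 2 × (5)! = 2 × 120 = 240.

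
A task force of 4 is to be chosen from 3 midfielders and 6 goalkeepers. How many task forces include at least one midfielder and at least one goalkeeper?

111

With no constraint there are C(9,4) = 126 possible selections.
Selections missing a whole group: no midfielders → C(6,4) = 15; no goalkeepers → C(3,4) = 0.
Both groups omitted at once is impossible, so 126 − 15 = 111.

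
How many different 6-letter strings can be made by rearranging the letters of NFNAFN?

60

The 6 letters of NFNAFN have repeats: F appearing twice and N appearing 3 times.
So there are 6! / (3!·2!) = 60 distinguishable arrangements.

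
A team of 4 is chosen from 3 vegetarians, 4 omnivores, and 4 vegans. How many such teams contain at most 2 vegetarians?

Split by how many vegetarians are chosen (0 through 2).
Sum: C(3,0)·C(8,4) + C(3,1)·C(8,3) + C(3,2)·C(8,2) = 70 + 168 + 84 = 322.

322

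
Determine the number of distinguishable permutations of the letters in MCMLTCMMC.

2520

Letter multiplicities in MCMLTCMMC: C×3, L×1, M×4, T×1.
So there are 9! / (4!·3!) = 2520 distinguishable arrangements.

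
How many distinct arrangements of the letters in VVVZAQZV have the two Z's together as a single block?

210

Treat the 2 copies of Z as a single block. The multiset to arrange is then {ZZ, A, Q, V, V, V, V}, 7 items in all.
That gives (7)!/(4!) = 210 arrangements.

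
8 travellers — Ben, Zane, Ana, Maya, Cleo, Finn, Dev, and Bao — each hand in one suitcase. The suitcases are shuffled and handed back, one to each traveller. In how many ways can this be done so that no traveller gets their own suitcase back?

14833

Let Aᵢ be the assignments in which traveller i gets their own suitcase. We want the size of the complement of A₁∪…∪A_8.
By inclusion–exclusion this is Σ_{j=0}^{8} (−1)^j C(8,j)·(8−j)!.
Computing: 40320 − 40320 + 20160 − 6720 + 1680 − 336 + 56 − 8 + 1 = 14833.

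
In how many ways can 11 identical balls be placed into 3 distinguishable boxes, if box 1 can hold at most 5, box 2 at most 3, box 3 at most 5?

6

By stars and bars, unrestricted non-negative solutions to x_1+…+x_3 = 11 number C(11+2,2) = 78.
Subtract solutions that violate a single cap (substitute x_i' = x_i − (cap_i+1)): x_1 ≥ 6 gives C(7,2) = 21; x_2 ≥ 4 gives C(9,2) = 36; x_3 ≥ 6 gives C(7,2) = 21. Together 78.
Add back pairs where two caps are both exceeded: 3 + 0 + 3 = 6.
By inclusion–exclusion the count is 78 − 78 + 6 = 6.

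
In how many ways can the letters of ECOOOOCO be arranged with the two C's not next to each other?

126

Total arrangements of ECOOOOCO: 8!/(5!·2!) = 168.
If the two C's are adjacent, glue them into one block, leaving 7 items to arrange: (7)!/(5!) = 42 ways.
Subtracting, 168 − 42 = 126 arrangements keep the C's apart.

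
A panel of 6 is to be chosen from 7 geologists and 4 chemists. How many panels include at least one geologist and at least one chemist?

455

Unrestricted: C(11,6) = 462 ways to pick any 6 of the 11.
Subtract selections that omit an entire group: no geologists → C(4,6) = 0; no chemists → C(7,6) = 7.
Both groups omitted at once is impossible, so 462 − 7 = 455.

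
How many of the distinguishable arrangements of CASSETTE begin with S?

1260

Fix S in the first position and arrange the remaining 7 letters.
Those 7 letters have E appearing twice and T appearing twice, giving (7)!/(2!·2!) = 1260.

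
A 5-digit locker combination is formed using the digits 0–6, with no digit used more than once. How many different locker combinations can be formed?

With no repetition, fill the 5 digits in order: 7 choices, then 6, down to 3.
That product is 7 × 6 × 5 × 4 × 3 = 2520.

2520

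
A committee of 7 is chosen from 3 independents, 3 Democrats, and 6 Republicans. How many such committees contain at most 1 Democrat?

288

Split by how many Democrats are chosen (0 through 1).
Sum: C(3,0)·C(9,7) + C(3,1)·C(9,6) = 36 + 252 = 288.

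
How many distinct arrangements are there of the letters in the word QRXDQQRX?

Letter multiplicities in QRXDQQRX: D×1, Q×3, R×2, X×2.
So there are 8! / (3!·2!·2!) = 1680 distinguishable arrangements.

1680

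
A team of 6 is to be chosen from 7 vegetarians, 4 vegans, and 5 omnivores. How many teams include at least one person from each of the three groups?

With no constraint there are C(16,6) = 8008 possible selections.
Subtract selections that omit an entire group: no vegetarians → C(9,6) = 84; no vegans → C(12,6) = 924; no omnivores → C(11,6) = 462.
Add back selections omitting two groups (i.e. drawn from a single group): C(7,6) + C(4,6) + C(5,6) = 7.
By inclusion–exclusion: 8008 − 1470 + 7 = 6545.

6545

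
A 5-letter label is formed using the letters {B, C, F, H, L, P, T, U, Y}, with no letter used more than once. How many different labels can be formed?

15120

This is a permutation of 5 out of 9: P(9,5) = 9!/4!.
That product is 9 × 8 × 7 × 6 × 5 = 15120.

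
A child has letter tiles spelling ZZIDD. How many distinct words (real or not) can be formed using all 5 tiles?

ZZIDD has 5 letters with D appearing twice and Z appearing twice.
Dividing 5! = 120 by 2!·2! = 4 for the repeated letters gives 30.

30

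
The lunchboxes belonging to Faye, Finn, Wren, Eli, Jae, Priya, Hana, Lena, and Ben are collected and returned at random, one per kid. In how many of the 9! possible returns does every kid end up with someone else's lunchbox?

133496

Count assignments avoiding every fixed point. For any j of the 9 kids fixed to their own lunchbox, the other 9−j can be arranged in (9−j)! ways.
By inclusion–exclusion this is Σ_{j=0}^{9} (−1)^j C(9,j)·(9−j)!.
Computing: 362880 − 362880 + 181440 − 60480 + 15120 − 3024 + 504 − 72 + 9 − 1 = 133496.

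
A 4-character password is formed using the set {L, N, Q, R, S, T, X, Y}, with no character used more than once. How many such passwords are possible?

1680

With no repetition, fill the 4 characters in order: 8 choices, then 7, down to 5.
That product is 8 × 7 × 6 × 5 = 1680.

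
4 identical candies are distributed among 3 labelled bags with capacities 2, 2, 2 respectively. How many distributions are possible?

By stars and bars, unrestricted non-negative solutions to x_1+…+x_3 = 4 number C(4+2,2) = 15.
Subtract solutions that violate a single cap (substitute x_i' = x_i − (cap_i+1)): x_1 ≥ 3 gives C(3,2) = 3; x_2 ≥ 3 gives C(3,2) = 3; x_3 ≥ 3 gives C(3,2) = 3. Together 9.
No two caps can be exceeded simultaneously, so the pair terms are all 0.
By inclusion–exclusion the count is 15 − 9 + 0 = 6.

6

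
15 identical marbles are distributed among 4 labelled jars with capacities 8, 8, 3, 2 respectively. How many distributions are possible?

54

Ignoring the caps, the number of non-negative solutions to x_1+…+x_4 = 15 is C(18,3) = 816.
Subtract solutions that violate a single cap (substitute x_i' = x_i − (cap_i+1)): x_1 ≥ 9 gives C(9,3) = 84; x_2 ≥ 9 gives C(9,3) = 84; x_3 ≥ 4 gives C(14,3) = 364; x_4 ≥ 3 gives C(15,3) = 455. Together 987.
Add back pairs where two caps are both exceeded: 0 + 10 + 20 + 10 + 20 + 165 = 225.
By inclusion–exclusion the count is 816 − 987 + 225 = 54.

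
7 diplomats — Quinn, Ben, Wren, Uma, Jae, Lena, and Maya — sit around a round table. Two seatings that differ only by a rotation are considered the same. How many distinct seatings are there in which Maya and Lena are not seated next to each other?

All circular seatings of 7 people number (6)! = 720.
Those with Maya next to Lena: fuse the pair into one unit and seat 6 units around a circle — 2·(5)! = 240.
Subtracting, 720 − 240 = 480.

480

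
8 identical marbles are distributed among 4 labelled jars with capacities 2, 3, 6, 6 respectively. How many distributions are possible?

70

Without the upper bounds there are C(11,3) = 165 ways to split 8 among 4 jars.
Subtract solutions that violate a single cap (substitute x_i' = x_i − (cap_i+1)): x_1 ≥ 3 gives C(8,3) = 56; x_2 ≥ 4 gives C(7,3) = 35; x_3 ≥ 7 gives C(4,3) = 4; x_4 ≥ 7 gives C(4,3) = 4. Together 99.
Add back pairs where two caps are both exceeded: 4 + 0 + 0 + 0 + 0 + 0 = 4.
By inclusion–exclusion the count is 165 − 99 + 4 = 70.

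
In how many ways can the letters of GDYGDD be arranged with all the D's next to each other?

12

Treat the 3 copies of D as a single block. The multiset to arrange is then {DDD, G, G, Y}, 4 items in all.
That gives (4)!/(2!) = 12 arrangements.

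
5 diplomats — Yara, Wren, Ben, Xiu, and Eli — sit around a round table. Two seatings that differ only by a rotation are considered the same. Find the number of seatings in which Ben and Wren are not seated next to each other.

Without the restriction there are (4)! = 24 seatings.
Seatings with Ben beside Wren: treat them as a block with 2 internal orders, giving 2 × (3)! = 12.
Subtracting, 24 − 12 = 12.

12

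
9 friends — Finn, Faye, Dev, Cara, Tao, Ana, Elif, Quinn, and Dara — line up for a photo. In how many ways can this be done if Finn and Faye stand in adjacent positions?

80640

Place the 7 others and the Finn-Faye pair as 8 objects in a line; the pair has 2 internal arrangements.
That gives 2 × 8! = 2 × 40320 = 80640.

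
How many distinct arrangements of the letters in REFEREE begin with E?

60

With the first slot taken by E, it remains to arrange the other 6 letters (RFEREE).
Those 6 letters have E appearing 3 times and R appearing twice, giving (6)!/(3!·2!) = 60.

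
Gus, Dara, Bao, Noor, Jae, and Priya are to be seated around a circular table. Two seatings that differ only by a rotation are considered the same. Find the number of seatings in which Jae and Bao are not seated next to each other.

All circular seatings of 6 people number (5)! = 120.
Those with Jae next to Bao: fuse the pair into one unit and seat 5 units around a circle — 2·(4)! = 48.
Subtracting, 120 − 48 = 72.

72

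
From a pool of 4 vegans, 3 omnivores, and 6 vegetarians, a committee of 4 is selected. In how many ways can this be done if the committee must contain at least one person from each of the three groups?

360

Total 4-person selections from all 13: C(13,4) = 715.
Selections missing a whole group: no vegans → C(9,4) = 126; no omnivores → C(10,4) = 210; no vegetarians → C(7,4) = 35.
Add back selections omitting two groups (i.e. drawn from a single group): C(4,4) + C(3,4) + C(6,4) = 16.
By inclusion–exclusion: 715 − 371 + 16 = 360.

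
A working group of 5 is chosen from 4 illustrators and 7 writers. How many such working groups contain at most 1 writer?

Split by how many writers are chosen (0 through 1).
Sum: C(7,0)·C(4,5) + C(7,1)·C(4,4) = 0 + 7 = 7.

7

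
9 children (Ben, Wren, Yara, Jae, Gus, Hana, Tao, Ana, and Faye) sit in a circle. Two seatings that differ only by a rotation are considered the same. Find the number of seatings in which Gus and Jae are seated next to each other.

Glue Gus and Jae into a block (2 internal orders). Seating 8 units around a circle gives (7)! arrangements.
So 2 × (7)! = 2 × 5040 = 10080.

10080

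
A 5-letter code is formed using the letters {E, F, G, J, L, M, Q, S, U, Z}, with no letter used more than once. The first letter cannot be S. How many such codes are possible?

27216

The first letter has 10−1 = 9 choices (anything except S).
The remaining 4 letters are filled from the other 9 symbols without repetition: 9 × 8 × 7 × 6 = 3024.
Total: 9 × 3024 = 27216.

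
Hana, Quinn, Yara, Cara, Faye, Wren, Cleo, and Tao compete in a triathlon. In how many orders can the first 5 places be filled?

6720

This is an ordered selection of 5 from 8: P(8,5).
That gives 8 × 7 × 6 × 5 × 4 = 6720.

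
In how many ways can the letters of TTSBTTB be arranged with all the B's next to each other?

Treat the 2 copies of B as a single block. The multiset to arrange is then {BB, S, T, T, T, T}, 6 items in all.
That gives (6)!/(4!) = 30 arrangements.

30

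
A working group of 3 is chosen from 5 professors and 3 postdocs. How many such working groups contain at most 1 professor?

Split by how many professors are chosen (0 through 1).
Sum: C(5,0)·C(3,3) + C(5,1)·C(3,2) = 1 + 15 = 16.

16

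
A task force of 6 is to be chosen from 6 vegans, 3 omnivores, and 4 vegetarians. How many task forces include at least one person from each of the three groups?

1416

Unrestricted: C(13,6) = 1716 ways to pick any 6 of the 13.
Selections missing a whole group: no vegans → C(7,6) = 7; no omnivores → C(10,6) = 210; no vegetarians → C(9,6) = 84.
Add back selections omitting two groups (i.e. drawn from a single group): C(6,6) + C(3,6) + C(4,6) = 1.
By inclusion–exclusion: 1716 − 301 + 1 = 1416.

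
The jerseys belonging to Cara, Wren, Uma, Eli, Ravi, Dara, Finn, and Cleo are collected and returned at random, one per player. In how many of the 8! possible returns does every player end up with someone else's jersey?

14833

This is the derangement count D_8: permutations of 8 items with no fixed point.
By inclusion–exclusion this is Σ_{j=0}^{8} (−1)^j C(8,j)·(8−j)!.
Computing: 40320 − 40320 + 20160 − 6720 + 1680 − 336 + 56 − 8 + 1 = 14833.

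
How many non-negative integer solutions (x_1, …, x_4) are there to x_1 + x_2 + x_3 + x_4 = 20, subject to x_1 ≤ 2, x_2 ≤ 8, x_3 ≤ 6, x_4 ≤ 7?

19

By stars and bars, unrestricted non-negative solutions to x_1+…+x_4 = 20 number C(20+3,3) = 1771.
Subtract solutions that violate a single cap (substitute x_i' = x_i − (cap_i+1)): x_1 ≥ 3 gives C(20,3) = 1140; x_2 ≥ 9 gives C(14,3) = 364; x_3 ≥ 7 gives C(16,3) = 560; x_4 ≥ 8 gives C(15,3) = 455. Together 2519.
Add back pairs where two caps are both exceeded: 165 + 286 + 220 + 35 + 20 + 56 = 782.
Subtract triples: 4 + 1 + 10 + 0 = 15.
By inclusion–exclusion the count is 1771 − 2519 + 782 − 15 = 19.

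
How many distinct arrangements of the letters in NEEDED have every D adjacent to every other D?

Treat the 2 copies of D as a single block. The multiset to arrange is then {DD, E, E, E, N}, 5 items in all.
That gives (5)!/(3!) = 20 arrangements.

20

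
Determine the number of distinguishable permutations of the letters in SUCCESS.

SUCCESS has 7 letters with C appearing twice and S appearing 3 times.
So there are 7! / (3!·2!) = 420 distinguishable arrangements.

420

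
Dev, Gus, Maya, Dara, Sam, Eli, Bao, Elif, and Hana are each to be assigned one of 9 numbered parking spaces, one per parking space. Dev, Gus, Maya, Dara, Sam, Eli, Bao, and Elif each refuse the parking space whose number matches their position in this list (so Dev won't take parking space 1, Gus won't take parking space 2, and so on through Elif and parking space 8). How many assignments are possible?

Let Aᵢ (for 1 ≤ i ≤ 8) be the placements that put person i in their forbidden parking space. Any j of these fix j positions, leaving (9−j)! ways to fill the rest, and there are C(8,j) ways to pick which j.
By inclusion–exclusion, the number of valid placements is Σ_{j=0}^{8} (−1)^j C(8,j)·(9−j)!.
Computing: 362880 − 322560 + 141120 − 40320 + 8400 − 1344 + 168 − 16 + 1 = 148329.

148329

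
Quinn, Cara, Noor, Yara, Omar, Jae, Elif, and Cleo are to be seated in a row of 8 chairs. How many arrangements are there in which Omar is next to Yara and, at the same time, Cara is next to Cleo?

2880

Treat {Omar,Yara} as one block (2 orders) and {Cara,Cleo} as another (2 orders).
That leaves 6 units to arrange: 2 × 2 × 6! = 4 × 720 = 2880.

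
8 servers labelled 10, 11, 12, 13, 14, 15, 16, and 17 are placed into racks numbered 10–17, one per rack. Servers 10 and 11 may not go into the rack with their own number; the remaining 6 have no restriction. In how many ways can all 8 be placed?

Let Aᵢ (for i ∈ {10, 11}) be the placements that put server i in its forbidden rack. Any j of these fix j positions, leaving (8−j)! ways to fill the rest, and there are C(2,j) ways to pick which j.
By inclusion–exclusion, the number of valid placements is Σ_{j=0}^{2} (−1)^j C(2,j)·(8−j)!.
Computing: 40320 − 10080 + 720 = 30960.

30960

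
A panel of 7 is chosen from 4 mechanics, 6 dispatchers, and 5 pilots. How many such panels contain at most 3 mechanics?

6270

Split by how many mechanics are chosen (0 through 3).
Sum: C(4,0)·C(11,7) + C(4,1)·C(11,6) + C(4,2)·C(11,5) + C(4,3)·C(11,4) = 330 + 1848 + 2772 + 1320 = 6270.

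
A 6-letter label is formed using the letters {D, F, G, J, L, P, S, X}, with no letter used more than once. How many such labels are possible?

20160

This is a permutation of 6 out of 8: P(8,6) = 8!/2!.
8 × 7 × 6 × 5 × 4 × 3 = 20160.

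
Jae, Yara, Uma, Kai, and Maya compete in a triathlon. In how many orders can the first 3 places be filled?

60

There are 5 choices for 1st place, 4 for 2nd, and 3 for 3rd.
That gives 5 × 4 × 3 = 60.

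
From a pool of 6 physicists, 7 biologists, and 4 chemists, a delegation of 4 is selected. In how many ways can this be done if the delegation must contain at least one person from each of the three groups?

With no constraint there are C(17,4) = 2380 possible selections.
Selections missing a whole group: no physicists → C(11,4) = 330; no biologists → C(10,4) = 210; no chemists → C(13,4) = 715.
Add back selections omitting two groups (i.e. drawn from a single group): C(6,4) + C(7,4) + C(4,4) = 51.
By inclusion–exclusion: 2380 − 1255 + 51 = 1176.

1176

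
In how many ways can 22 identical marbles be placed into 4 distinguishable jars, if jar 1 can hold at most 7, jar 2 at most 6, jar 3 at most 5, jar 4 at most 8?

35

Ignoring the caps, the number of non-negative solutions to x_1+…+x_4 = 22 is C(25,3) = 2300.
Subtract solutions that violate a single cap (substitute x_i' = x_i − (cap_i+1)): x_1 ≥ 8 gives C(17,3) = 680; x_2 ≥ 7 gives C(18,3) = 816; x_3 ≥ 6 gives C(19,3) = 969; x_4 ≥ 9 gives C(16,3) = 560. Together 3025.
Add back pairs where two caps are both exceeded: 120 + 165 + 56 + 220 + 84 + 120 = 765.
Subtract triples: 4 + 0 + 0 + 1 = 5.
By inclusion–exclusion the count is 2300 − 3025 + 765 − 5 = 35.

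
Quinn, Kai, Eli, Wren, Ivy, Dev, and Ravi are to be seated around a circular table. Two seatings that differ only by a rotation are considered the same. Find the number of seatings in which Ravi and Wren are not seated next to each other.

Without the restriction there are (6)! = 720 seatings.
Those with Ravi next to Wren: fuse the pair into one unit and seat 6 units around a circle — 2·(5)! = 240.
Subtracting, 720 − 240 = 480.

480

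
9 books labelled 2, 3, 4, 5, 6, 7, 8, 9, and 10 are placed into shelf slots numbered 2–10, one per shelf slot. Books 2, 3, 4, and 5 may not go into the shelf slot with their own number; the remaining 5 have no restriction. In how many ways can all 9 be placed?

Let Aᵢ (for 2 ≤ i ≤ 5) be the placements that put book i in its forbidden shelf slot. Any j of these fix j positions, leaving (9−j)! ways to fill the rest, and there are C(4,j) ways to pick which j.
By inclusion–exclusion, the number of valid placements is Σ_{j=0}^{4} (−1)^j C(4,j)·(9−j)!.
Computing: 362880 − 161280 + 30240 − 2880 + 120 = 229080.

229080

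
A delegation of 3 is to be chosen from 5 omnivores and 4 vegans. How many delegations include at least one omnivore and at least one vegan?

70

With no constraint there are C(9,3) = 84 possible selections.
Selections missing a whole group: no omnivores → C(4,3) = 4; no vegans → C(5,3) = 10.
Both groups omitted at once is impossible, so 84 − 14 = 70.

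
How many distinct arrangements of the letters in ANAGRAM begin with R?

With the first slot taken by R, it remains to arrange the other 6 letters (ANAGAM).
Those 6 letters have A appearing 3 times, giving (6)!/(3!) = 120.

120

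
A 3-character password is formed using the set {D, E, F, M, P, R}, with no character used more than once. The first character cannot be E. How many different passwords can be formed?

100

The first character has 6−1 = 5 choices (anything except E).
The remaining 2 characters are filled from the other 5 symbols without repetition: 5 × 4 = 20.
Total: 5 × 20 = 100.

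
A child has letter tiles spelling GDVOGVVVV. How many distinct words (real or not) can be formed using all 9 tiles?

1512

Letter multiplicities in GDVOGVVVV: D×1, G×2, O×1, V×5.
Dividing 9! = 362880 by 5!·2! = 240 for the repeated letters gives 1512.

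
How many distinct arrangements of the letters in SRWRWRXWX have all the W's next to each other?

420

Treat the 3 copies of W as a single block. The multiset to arrange is then {WWW, R, R, R, S, X, X}, 7 items in all.
That gives (7)!/(3!·2!) = 420 arrangements.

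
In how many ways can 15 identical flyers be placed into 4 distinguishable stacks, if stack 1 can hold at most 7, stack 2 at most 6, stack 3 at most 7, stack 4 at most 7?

Ignoring the caps, the number of non-negative solutions to x_1+…+x_4 = 15 is C(18,3) = 816.
Subtract solutions that violate a single cap (substitute x_i' = x_i − (cap_i+1)): x_1 ≥ 8 gives C(10,3) = 120; x_2 ≥ 7 gives C(11,3) = 165; x_3 ≥ 8 gives C(10,3) = 120; x_4 ≥ 8 gives C(10,3) = 120. Together 525.
Add back pairs where two caps are both exceeded: 1 + 0 + 0 + 1 + 1 + 0 = 3.
By inclusion–exclusion the count is 816 − 525 + 3 = 294.

294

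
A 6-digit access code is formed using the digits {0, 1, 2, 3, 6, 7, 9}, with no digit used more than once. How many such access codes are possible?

Choose and order 6 of the 7 symbols: the first digit has 7 options, the next 6, and so on down to 2.
7 × 6 × 5 × 4 × 3 × 2 = 5040.

5040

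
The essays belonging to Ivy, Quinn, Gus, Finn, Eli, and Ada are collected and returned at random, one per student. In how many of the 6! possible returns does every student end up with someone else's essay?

265

This is the derangement count D_6: permutations of 6 items with no fixed point.
By inclusion–exclusion this is Σ_{j=0}^{6} (−1)^j C(6,j)·(6−j)!.
Computing: 720 − 720 + 360 − 120 + 30 − 6 + 1 = 265.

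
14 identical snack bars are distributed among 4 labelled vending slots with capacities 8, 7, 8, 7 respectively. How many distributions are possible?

400

Ignoring the caps, the number of non-negative solutions to x_1+…+x_4 = 14 is C(17,3) = 680.
Subtract solutions that violate a single cap (substitute x_i' = x_i − (cap_i+1)): x_1 ≥ 9 gives C(8,3) = 56; x_2 ≥ 8 gives C(9,3) = 84; x_3 ≥ 9 gives C(8,3) = 56; x_4 ≥ 8 gives C(9,3) = 84. Together 280.
No two caps can be exceeded simultaneously, so the pair terms are all 0.
By inclusion–exclusion the count is 680 − 280 + 0 = 400.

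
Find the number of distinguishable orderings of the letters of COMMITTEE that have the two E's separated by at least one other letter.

35280

There are 9!/(2!·2!·2!) = 45360 arrangements of COMMITTEE in total.
Arrangements with the E's together: treat EE as one letter, giving (8)!/(2!·2!) = 10080.
Hence 45360 − 10080 = 35280.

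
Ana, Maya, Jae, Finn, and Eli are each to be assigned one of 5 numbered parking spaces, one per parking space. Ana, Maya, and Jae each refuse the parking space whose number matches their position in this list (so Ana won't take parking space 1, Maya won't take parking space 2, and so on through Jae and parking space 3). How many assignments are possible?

Let Aᵢ (for i ∈ {1, 2, 3}) be the placements that put person i in their forbidden parking space. Any j of these fix j positions, leaving (5−j)! ways to fill the rest, and there are C(3,j) ways to pick which j.
By inclusion–exclusion, the number of valid placements is Σ_{j=0}^{3} (−1)^j C(3,j)·(5−j)!.
Computing: 120 − 72 + 18 − 2 = 64.

64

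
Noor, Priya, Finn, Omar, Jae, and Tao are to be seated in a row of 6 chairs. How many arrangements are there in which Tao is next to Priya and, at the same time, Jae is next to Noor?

96

Treat {Tao,Priya} as one block (2 orders) and {Jae,Noor} as another (2 orders).
That leaves 4 units to arrange: 2 × 2 × 4! = 4 × 24 = 96.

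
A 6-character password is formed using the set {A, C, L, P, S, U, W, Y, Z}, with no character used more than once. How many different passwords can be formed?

60480

With no repetition, fill the 6 characters in order: 9 choices, then 8, down to 4.
That product is 9 × 8 × 7 × 6 × 5 × 4 = 60480.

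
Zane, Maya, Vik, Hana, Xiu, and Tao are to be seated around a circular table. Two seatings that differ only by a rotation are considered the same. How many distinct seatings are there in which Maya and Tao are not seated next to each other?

72

All circular seatings of 6 people number (5)! = 120.
Seatings with Maya beside Tao: treat them as a block with 2 internal orders, giving 2 × (4)! = 48.
Subtracting, 120 − 48 = 72.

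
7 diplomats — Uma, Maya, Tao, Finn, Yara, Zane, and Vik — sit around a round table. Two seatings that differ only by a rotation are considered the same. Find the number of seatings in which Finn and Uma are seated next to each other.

Glue Finn and Uma into a block (2 internal orders). Seating 6 units around a circle gives (5)! arrangements.
So 2 × (5)! = 2 × 120 = 240.

240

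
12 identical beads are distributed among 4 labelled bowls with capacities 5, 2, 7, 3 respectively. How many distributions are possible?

Without the upper bounds there are C(15,3) = 455 ways to split 12 among 4 bowls.
Subtract solutions that violate a single cap (substitute x_i' = x_i − (cap_i+1)): x_1 ≥ 6 gives C(9,3) = 84; x_2 ≥ 3 gives C(12,3) = 220; x_3 ≥ 8 gives C(7,3) = 35; x_4 ≥ 4 gives C(11,3) = 165. Together 504.
Add back pairs where two caps are both exceeded: 20 + 0 + 10 + 4 + 56 + 1 = 91.
By inclusion–exclusion the count is 455 − 504 + 91 = 42.

42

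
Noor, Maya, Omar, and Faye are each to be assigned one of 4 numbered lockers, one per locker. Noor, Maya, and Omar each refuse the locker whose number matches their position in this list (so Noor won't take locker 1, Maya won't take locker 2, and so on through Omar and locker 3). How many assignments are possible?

Let Aᵢ (for i ∈ {1, 2, 3}) be the placements that put person i in their forbidden locker. Any j of these fix j positions, leaving (4−j)! ways to fill the rest, and there are C(3,j) ways to pick which j.
By inclusion–exclusion, the number of valid placements is Σ_{j=0}^{3} (−1)^j C(3,j)·(4−j)!.
Computing: 24 − 18 + 6 − 1 = 11.

11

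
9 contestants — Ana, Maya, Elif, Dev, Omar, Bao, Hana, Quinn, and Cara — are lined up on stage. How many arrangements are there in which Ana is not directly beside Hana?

282240

Of the 9! = 362880 arrangements, those with Ana and Hana adjacent number 2 × 8! = 80640 (treat the pair as a block with 2 internal orders).
So 362880 − 80640 = 282240 arrangements keep them apart.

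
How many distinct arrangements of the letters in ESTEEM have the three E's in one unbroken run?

Treat the 3 copies of E as a single block. The multiset to arrange is then {EEE, M, S, T}, 4 items in all.
All 4 items are distinct, so there are (4)! = 24 arrangements.

24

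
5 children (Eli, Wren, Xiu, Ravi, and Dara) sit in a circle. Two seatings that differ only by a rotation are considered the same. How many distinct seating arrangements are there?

24

Fix one person's seat to break rotational symmetry; the remaining 4 people can be arranged in (4)! = 24 ways.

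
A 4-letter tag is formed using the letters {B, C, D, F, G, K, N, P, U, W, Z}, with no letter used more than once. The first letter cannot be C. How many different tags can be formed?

7200

The first letter has 11−1 = 10 choices (anything except C).
The remaining 3 letters are filled from the other 10 symbols without repetition: 10 × 9 × 8 = 720.
Total: 10 × 720 = 7200.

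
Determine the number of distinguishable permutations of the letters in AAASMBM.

Letter multiplicities in AAASMBM: A×3, B×1, M×2, S×1.
The number of distinct arrangements is 7!/(3!·2!) = 5040/12 = 420.

420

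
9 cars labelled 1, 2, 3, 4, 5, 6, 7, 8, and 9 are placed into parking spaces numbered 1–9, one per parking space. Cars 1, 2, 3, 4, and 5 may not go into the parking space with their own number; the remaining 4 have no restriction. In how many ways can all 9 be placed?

Let Aᵢ (for 1 ≤ i ≤ 5) be the placements that put car i in its forbidden parking space. Any j of these fix j positions, leaving (9−j)! ways to fill the rest, and there are C(5,j) ways to pick which j.
By inclusion–exclusion, the number of valid placements is Σ_{j=0}^{5} (−1)^j C(5,j)·(9−j)!.
Computing: 362880 − 201600 + 50400 − 7200 + 600 − 24 = 205056.

205056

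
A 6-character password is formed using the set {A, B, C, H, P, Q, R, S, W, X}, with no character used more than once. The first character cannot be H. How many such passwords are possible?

136080

The first character has 10−1 = 9 choices (anything except H).
The remaining 5 characters are filled from the other 9 symbols without repetition: 9 × 8 × 7 × 6 × 5 = 15120.
Total: 9 × 15120 = 136080.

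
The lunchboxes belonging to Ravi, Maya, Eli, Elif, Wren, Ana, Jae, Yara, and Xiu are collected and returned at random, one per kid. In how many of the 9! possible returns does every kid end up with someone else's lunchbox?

This is the derangement count D_9: permutations of 9 items with no fixed point.
By inclusion–exclusion this is Σ_{j=0}^{9} (−1)^j C(9,j)·(9−j)!.
Computing: 362880 − 362880 + 181440 − 60480 + 15120 − 3024 + 504 − 72 + 9 − 1 = 133496.

133496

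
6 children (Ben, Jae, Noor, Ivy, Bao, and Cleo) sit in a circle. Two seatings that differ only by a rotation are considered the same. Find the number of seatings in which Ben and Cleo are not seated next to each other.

Without the restriction there are (5)! = 120 seatings.
Seatings with Ben beside Cleo: treat them as a block with 2 internal orders, giving 2 × (4)! = 48.
Subtracting, 120 − 48 = 72.

72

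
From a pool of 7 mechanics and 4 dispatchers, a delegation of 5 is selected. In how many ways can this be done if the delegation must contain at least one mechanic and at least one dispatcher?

441

Total 5-person selections from all 11: C(11,5) = 462.
Subtract selections that omit an entire group: no mechanics → C(4,5) = 0; no dispatchers → C(7,5) = 21.
Both groups omitted at once is impossible, so 462 − 21 = 441.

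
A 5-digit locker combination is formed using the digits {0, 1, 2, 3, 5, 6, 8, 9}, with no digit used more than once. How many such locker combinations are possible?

6720

Choose and order 5 of the 8 symbols: the first digit has 8 options, the next 7, and so on down to 4.
8 × 7 × 6 × 5 × 4 = 6720.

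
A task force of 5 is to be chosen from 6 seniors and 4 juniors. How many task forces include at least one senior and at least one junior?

246

Unrestricted: C(10,5) = 252 ways to pick any 5 of the 10.
Subtract selections that omit an entire group: no seniors → C(4,5) = 0; no juniors → C(6,5) = 6.
Both groups omitted at once is impossible, so 252 − 6 = 246.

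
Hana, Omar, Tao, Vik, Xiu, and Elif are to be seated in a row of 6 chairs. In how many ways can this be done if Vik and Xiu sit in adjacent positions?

Glue Vik and Xiu into one block (2 internal orders), leaving 5 units to arrange in a row.
That gives 2 × 5! = 2 × 120 = 240.

240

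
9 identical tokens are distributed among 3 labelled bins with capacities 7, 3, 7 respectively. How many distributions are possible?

28

Without the upper bounds there are C(11,2) = 55 ways to split 9 among 3 bins.
Subtract solutions that violate a single cap (substitute x_i' = x_i − (cap_i+1)): x_1 ≥ 8 gives C(3,2) = 3; x_2 ≥ 4 gives C(7,2) = 21; x_3 ≥ 8 gives C(3,2) = 3. Together 27.
No two caps can be exceeded simultaneously, so the pair terms are all 0.
By inclusion–exclusion the count is 55 − 27 + 0 = 28.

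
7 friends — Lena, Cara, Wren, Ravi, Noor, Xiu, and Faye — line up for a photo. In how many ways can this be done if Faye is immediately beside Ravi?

1440

Place the 5 others and the Faye-Ravi pair as 6 objects in a line; the pair has 2 internal arrangements.
So the count is 2·(6)! = 1440.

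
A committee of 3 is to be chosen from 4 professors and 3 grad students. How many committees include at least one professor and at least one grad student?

30

Total 3-person selections from all 7: C(7,3) = 35.
Subtract selections that omit an entire group: no professors → C(3,3) = 1; no grad students → C(4,3) = 4.
Both groups omitted at once is impossible, so 35 − 5 = 30.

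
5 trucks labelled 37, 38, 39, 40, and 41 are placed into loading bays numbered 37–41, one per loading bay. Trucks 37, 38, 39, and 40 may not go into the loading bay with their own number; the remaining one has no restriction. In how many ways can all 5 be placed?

Let Aᵢ (for 37 ≤ i ≤ 40) be the placements that put truck i in its forbidden loading bay. Any j of these fix j positions, leaving (5−j)! ways to fill the rest, and there are C(4,j) ways to pick which j.
By inclusion–exclusion, the number of valid placements is Σ_{j=0}^{4} (−1)^j C(4,j)·(5−j)!.
Computing: 120 − 96 + 36 − 8 + 1 = 53.

53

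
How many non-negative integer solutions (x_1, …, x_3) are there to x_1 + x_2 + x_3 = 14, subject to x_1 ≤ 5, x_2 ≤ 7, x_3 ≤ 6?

15

Without the upper bounds there are C(16,2) = 120 ways to split 14 among 3 variables.
Subtract solutions that violate a single cap (substitute x_i' = x_i − (cap_i+1)): x_1 ≥ 6 gives C(10,2) = 45; x_2 ≥ 8 gives C(8,2) = 28; x_3 ≥ 7 gives C(9,2) = 36. Together 109.
Add back pairs where two caps are both exceeded: 1 + 3 + 0 = 4.
By inclusion–exclusion the count is 120 − 109 + 4 = 15.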